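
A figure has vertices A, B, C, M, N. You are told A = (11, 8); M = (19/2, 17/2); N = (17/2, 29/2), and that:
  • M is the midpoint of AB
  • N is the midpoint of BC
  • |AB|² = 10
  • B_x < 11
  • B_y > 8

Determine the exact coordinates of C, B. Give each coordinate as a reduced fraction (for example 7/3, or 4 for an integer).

1. B_x = 8  [B = 2·M−A = 2·(19/2, 17/2)−(11, 8)]
2. B_y = 9  [B = 2·M−A = 2·(19/2, 17/2)−(11, 8)]
   so B = (8, 9)
3. C_x = 9  [C = 2·N−B = 2·(17/2, 29/2)−(8, 9)]
4. C_y = 20  [C = 2·N−B = 2·(17/2, 29/2)−(8, 9)]
   so C = (9, 20)

C = (9, 20)
B = (8, 9)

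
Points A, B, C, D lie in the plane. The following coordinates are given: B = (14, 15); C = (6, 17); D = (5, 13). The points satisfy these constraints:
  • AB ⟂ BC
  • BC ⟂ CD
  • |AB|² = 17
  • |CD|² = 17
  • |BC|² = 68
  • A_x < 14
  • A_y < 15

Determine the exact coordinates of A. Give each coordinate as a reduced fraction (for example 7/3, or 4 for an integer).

1. A_x = 13  [[AB ⟂ BC ⇒ 8x-2y-82=0] ∩ [|A−(14, 15)|²=17]]
2. A_y = 11  [[AB ⟂ BC ⇒ 8x-2y-82=0] ∩ [|A−(14, 15)|²=17]]
   so A = (13, 11)

A = (13, 11)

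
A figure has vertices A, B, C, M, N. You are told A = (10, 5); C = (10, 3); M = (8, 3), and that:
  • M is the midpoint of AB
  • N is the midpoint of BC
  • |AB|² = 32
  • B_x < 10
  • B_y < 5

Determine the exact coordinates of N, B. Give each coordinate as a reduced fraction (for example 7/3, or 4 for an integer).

1. B_x = 6  [B = 2·M−A = 2·(8, 3)−(10, 5)]
2. B_y = 1  [B = 2·M−A = 2·(8, 3)−(10, 5)]
   so B = (6, 1)
3. N_x = 8  [2·N = B+C = (6, 1)+(10, 3)]
4. N_y = 2  [2·N = B+C = (6, 1)+(10, 3)]
   so N = (8, 2)

N = (8, 2)
B = (6, 1)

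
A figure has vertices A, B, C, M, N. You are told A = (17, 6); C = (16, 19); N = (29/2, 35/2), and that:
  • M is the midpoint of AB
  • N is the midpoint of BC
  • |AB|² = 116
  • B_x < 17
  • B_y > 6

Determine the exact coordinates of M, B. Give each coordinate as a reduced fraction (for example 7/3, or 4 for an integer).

1. B_x = 13  [B = 2·N−C = 2·(29/2, 35/2)−(16, 19)]
2. B_y = 16  [B = 2·N−C = 2·(29/2, 35/2)−(16, 19)]
   so B = (13, 16)
3. M_x = 15  [2·M = A+B = (17, 6)+(13, 16)]
4. M_y = 11  [2·M = A+B = (17, 6)+(13, 16)]
   so M = (15, 11)

M = (15, 11)
B = (13, 16)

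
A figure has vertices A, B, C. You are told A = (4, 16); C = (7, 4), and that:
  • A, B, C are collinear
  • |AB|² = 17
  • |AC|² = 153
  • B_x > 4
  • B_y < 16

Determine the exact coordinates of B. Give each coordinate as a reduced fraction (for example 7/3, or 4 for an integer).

B = (5, 12)

1. B_x = 5  [[A, B, C are collinear ⇒ -12x-3y+96=0] ∩ [|B−(4, 16)|²=17]]
2. B_y = 12  [[A, B, C are collinear ⇒ -12x-3y+96=0] ∩ [|B−(4, 16)|²=17]]
   so B = (5, 12)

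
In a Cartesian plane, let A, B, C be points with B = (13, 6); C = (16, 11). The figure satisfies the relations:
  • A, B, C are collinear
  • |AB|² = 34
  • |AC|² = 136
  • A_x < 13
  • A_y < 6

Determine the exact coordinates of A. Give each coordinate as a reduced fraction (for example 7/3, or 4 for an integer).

A = (10, 1)

1. A_x = 10  [[A, B, C are collinear ⇒ -5x+3y+47=0] ∩ [|A−(13, 6)|²=34]]
2. A_y = 1  [[A, B, C are collinear ⇒ -5x+3y+47=0] ∩ [|A−(13, 6)|²=34]]
   so A = (10, 1)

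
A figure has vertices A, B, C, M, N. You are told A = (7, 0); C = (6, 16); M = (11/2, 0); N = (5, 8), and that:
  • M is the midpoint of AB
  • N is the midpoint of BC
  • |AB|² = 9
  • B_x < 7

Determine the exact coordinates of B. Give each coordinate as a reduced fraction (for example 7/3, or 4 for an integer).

1. B_x = 4  [B = 2·M−A = 2·(11/2, 0)−(7, 0)]
2. B_y = 0  [B = 2·M−A = 2·(11/2, 0)−(7, 0)]
   so B = (4, 0)

B = (4, 0)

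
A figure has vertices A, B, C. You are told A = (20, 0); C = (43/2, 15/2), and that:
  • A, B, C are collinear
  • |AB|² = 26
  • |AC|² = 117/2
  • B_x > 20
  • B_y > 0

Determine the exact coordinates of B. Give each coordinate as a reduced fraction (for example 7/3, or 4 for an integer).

1. B_x = 21  [[A, B, C are collinear ⇒ 15/2x-3/2y-150=0] ∩ [|B−(20, 0)|²=26]]
2. B_y = 5  [[A, B, C are collinear ⇒ 15/2x-3/2y-150=0] ∩ [|B−(20, 0)|²=26]]
   so B = (21, 5)

B = (21, 5)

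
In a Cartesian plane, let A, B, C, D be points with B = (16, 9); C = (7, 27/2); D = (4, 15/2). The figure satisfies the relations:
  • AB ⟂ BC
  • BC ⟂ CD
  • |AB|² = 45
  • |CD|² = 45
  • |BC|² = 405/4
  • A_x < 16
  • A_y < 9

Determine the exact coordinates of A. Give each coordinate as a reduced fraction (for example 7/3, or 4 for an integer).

A = (13, 3)

1. A_x = 13  [[AB ⟂ BC ⇒ 9x-9/2y-207/2=0] ∩ [|A−(16, 9)|²=45]]
2. A_y = 3  [[AB ⟂ BC ⇒ 9x-9/2y-207/2=0] ∩ [|A−(16, 9)|²=45]]
   so A = (13, 3)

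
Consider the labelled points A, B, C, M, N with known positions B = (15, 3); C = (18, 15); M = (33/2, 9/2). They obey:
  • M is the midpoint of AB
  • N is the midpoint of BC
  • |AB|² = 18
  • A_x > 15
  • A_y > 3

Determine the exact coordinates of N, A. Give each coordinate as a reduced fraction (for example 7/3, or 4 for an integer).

1. A_x = 18  [A = 2·M−B = 2·(33/2, 9/2)−(15, 3)]
2. A_y = 6  [A = 2·M−B = 2·(33/2, 9/2)−(15, 3)]
   so A = (18, 6)
3. N_x = 33/2  [2·N = B+C = (15, 3)+(18, 15)]
4. N_y = 9  [2·N = B+C = (15, 3)+(18, 15)]
   so N = (33/2, 9)

N = (33/2, 9)
A = (18, 6)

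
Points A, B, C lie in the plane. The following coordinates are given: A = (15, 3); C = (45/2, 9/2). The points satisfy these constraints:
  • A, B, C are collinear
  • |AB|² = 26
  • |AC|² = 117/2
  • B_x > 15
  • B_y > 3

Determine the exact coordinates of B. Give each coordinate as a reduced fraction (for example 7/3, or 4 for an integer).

B = (20, 4)

1. B_x = 20  [[A, B, C are collinear ⇒ 3/2x-15/2y=0] ∩ [|B−(15, 3)|²=26]]
2. B_y = 4  [[A, B, C are collinear ⇒ 3/2x-15/2y=0] ∩ [|B−(15, 3)|²=26]]
   so B = (20, 4)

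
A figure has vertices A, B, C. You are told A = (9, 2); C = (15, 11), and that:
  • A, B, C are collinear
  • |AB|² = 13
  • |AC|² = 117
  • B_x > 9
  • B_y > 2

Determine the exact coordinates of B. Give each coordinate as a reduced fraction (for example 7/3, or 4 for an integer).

B = (11, 5)

1. B_x = 11  [[A, B, C are collinear ⇒ 9x-6y-69=0] ∩ [|B−(9, 2)|²=13]]
2. B_y = 5  [[A, B, C are collinear ⇒ 9x-6y-69=0] ∩ [|B−(9, 2)|²=13]]
   so B = (11, 5)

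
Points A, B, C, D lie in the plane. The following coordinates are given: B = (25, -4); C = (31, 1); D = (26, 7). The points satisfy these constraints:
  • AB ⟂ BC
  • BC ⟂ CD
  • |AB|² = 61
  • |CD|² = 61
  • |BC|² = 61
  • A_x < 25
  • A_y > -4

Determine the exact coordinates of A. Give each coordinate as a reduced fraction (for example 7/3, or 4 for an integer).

1. A_x = 20  [[AB ⟂ BC ⇒ -6x-5y+130=0] ∩ [|A−(25, -4)|²=61]]
2. A_y = 2  [[AB ⟂ BC ⇒ -6x-5y+130=0] ∩ [|A−(25, -4)|²=61]]
   so A = (20, 2)

A = (20, 2)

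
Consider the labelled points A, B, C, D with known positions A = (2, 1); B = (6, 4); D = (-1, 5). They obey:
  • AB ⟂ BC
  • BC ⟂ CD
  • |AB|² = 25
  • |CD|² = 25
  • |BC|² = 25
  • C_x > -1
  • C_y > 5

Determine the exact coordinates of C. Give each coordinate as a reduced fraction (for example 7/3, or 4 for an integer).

C = (3, 8)

1. C_x = 3  [[AB ⟂ BC ⇒ 4x+3y-36=0] ∩ [|C−(-1, 5)|²=25]]
2. C_y = 8  [[AB ⟂ BC ⇒ 4x+3y-36=0] ∩ [|C−(-1, 5)|²=25]]
   so C = (3, 8)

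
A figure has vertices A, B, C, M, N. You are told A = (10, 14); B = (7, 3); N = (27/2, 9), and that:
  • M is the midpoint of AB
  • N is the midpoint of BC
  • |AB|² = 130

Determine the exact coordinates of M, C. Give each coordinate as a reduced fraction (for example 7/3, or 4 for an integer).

M = (17/2, 17/2)
C = (20, 15)

1. M_x = 17/2  [2·M = A+B = (10, 14)+(7, 3)]
2. M_y = 17/2  [2·M = A+B = (10, 14)+(7, 3)]
   so M = (17/2, 17/2)
3. C_x = 20  [C = 2·N−B = 2·(27/2, 9)−(7, 3)]
4. C_y = 15  [C = 2·N−B = 2·(27/2, 9)−(7, 3)]
   so C = (20, 15)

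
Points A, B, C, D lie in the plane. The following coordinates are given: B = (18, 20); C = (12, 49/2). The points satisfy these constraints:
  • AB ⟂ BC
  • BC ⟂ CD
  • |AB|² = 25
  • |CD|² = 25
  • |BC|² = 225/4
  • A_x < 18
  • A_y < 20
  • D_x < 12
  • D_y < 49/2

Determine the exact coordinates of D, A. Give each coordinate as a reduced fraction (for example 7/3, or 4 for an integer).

D = (9, 41/2)
A = (15, 16)

1. D_x = 9  [[BC ⟂ CD ⇒ -6x+9/2y-153/4=0] ∩ [|D−(12, 49/2)|²=25]]
2. D_y = 41/2  [[BC ⟂ CD ⇒ -6x+9/2y-153/4=0] ∩ [|D−(12, 49/2)|²=25]]
   so D = (9, 41/2)
3. A_x = 15  [[AB ⟂ BC ⇒ 6x-9/2y-18=0] ∩ [|A−(18, 20)|²=25]]
4. A_y = 16  [[AB ⟂ BC ⇒ 6x-9/2y-18=0] ∩ [|A−(18, 20)|²=25]]
   so A = (15, 16)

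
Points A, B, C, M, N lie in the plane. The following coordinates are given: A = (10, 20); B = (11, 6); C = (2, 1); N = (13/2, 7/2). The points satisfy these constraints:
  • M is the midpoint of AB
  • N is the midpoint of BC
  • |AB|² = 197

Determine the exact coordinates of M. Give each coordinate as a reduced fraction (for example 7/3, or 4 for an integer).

1. M_x = 21/2  [2·M = A+B = (10, 20)+(11, 6)]
2. M_y = 13  [2·M = A+B = (10, 20)+(11, 6)]
   so M = (21/2, 13)

M = (21/2, 13)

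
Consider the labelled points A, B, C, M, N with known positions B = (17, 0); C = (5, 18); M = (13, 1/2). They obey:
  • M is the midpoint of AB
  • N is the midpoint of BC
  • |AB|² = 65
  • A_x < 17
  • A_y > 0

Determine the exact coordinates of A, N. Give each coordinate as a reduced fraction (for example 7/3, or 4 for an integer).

1. A_x = 9  [A = 2·M−B = 2·(13, 1/2)−(17, 0)]
2. A_y = 1  [A = 2·M−B = 2·(13, 1/2)−(17, 0)]
   so A = (9, 1)
3. N_x = 11  [2·N = B+C = (17, 0)+(5, 18)]
4. N_y = 9  [2·N = B+C = (17, 0)+(5, 18)]
   so N = (11, 9)

A = (9, 1)
N = (11, 9)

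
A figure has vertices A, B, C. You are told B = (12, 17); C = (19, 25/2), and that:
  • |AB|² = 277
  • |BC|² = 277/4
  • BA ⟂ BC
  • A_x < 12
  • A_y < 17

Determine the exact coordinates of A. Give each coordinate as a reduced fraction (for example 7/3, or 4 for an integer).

A = (3, 3)

1. A_x = 3  [[BA ⟂ BC ⇒ 7x-9/2y-15/2=0] ∩ [|A−(12, 17)|²=277]]
2. A_y = 3  [[BA ⟂ BC ⇒ 7x-9/2y-15/2=0] ∩ [|A−(12, 17)|²=277]]
   so A = (3, 3)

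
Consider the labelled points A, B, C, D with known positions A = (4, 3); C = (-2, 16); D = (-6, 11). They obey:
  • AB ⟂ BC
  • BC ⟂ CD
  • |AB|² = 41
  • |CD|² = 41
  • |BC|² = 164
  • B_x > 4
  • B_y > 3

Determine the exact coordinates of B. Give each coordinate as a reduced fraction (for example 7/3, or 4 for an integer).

1. B_x = 8  [[BC ⟂ CD ⇒ 4x+5y-72=0] ∩ [|B−(4, 3)|²=41]]
2. B_y = 8  [[BC ⟂ CD ⇒ 4x+5y-72=0] ∩ [|B−(4, 3)|²=41]]
   so B = (8, 8)

B = (8, 8)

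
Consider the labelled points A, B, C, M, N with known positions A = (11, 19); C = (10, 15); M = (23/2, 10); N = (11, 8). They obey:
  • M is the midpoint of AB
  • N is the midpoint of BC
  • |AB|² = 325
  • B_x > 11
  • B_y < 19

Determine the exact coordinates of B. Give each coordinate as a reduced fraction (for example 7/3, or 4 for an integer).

B = (12, 1)

1. B_x = 12  [B = 2·M−A = 2·(23/2, 10)−(11, 19)]
2. B_y = 1  [B = 2·M−A = 2·(23/2, 10)−(11, 19)]
   so B = (12, 1)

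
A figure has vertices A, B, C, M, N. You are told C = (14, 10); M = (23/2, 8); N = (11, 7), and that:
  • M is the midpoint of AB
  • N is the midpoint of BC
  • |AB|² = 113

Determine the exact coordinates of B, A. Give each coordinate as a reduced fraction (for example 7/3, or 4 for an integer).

B = (8, 4)
A = (15, 12)

1. B_x = 8  [B = 2·N−C = 2·(11, 7)−(14, 10)]
2. B_y = 4  [B = 2·N−C = 2·(11, 7)−(14, 10)]
   so B = (8, 4)
3. A_x = 15  [A = 2·M−B = 2·(23/2, 8)−(8, 4)]
4. A_y = 12  [A = 2·M−B = 2·(23/2, 8)−(8, 4)]
   so A = (15, 12)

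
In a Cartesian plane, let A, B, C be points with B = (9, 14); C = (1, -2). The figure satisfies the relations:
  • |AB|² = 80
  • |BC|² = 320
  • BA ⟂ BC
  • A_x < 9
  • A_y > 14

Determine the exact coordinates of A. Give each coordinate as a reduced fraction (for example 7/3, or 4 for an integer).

A = (1, 18)

1. A_x = 1  [[BA ⟂ BC ⇒ -8x-16y+296=0] ∩ [|A−(9, 14)|²=80]]
2. A_y = 18  [[BA ⟂ BC ⇒ -8x-16y+296=0] ∩ [|A−(9, 14)|²=80]]
   so A = (1, 18)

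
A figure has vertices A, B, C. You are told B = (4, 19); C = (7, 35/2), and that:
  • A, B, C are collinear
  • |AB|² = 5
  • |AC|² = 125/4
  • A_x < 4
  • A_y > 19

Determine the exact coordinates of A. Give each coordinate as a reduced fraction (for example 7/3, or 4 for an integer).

A = (2, 20)

1. A_x = 2  [[A, B, C are collinear ⇒ 3/2x+3y-63=0] ∩ [|A−(4, 19)|²=5]]
2. A_y = 20  [[A, B, C are collinear ⇒ 3/2x+3y-63=0] ∩ [|A−(4, 19)|²=5]]
   so A = (2, 20)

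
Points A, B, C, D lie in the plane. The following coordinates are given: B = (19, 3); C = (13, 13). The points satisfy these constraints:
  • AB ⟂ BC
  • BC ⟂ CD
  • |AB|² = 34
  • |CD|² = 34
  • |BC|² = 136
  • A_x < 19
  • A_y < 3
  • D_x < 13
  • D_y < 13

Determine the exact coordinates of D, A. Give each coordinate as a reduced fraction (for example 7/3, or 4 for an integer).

D = (8, 10)
A = (14, 0)

1. D_x = 8  [[BC ⟂ CD ⇒ -6x+10y-52=0] ∩ [|D−(13, 13)|²=34]]
2. D_y = 10  [[BC ⟂ CD ⇒ -6x+10y-52=0] ∩ [|D−(13, 13)|²=34]]
   so D = (8, 10)
3. A_x = 14  [[AB ⟂ BC ⇒ 6x-10y-84=0] ∩ [|A−(19, 3)|²=34]]
4. A_y = 0  [[AB ⟂ BC ⇒ 6x-10y-84=0] ∩ [|A−(19, 3)|²=34]]
   so A = (14, 0)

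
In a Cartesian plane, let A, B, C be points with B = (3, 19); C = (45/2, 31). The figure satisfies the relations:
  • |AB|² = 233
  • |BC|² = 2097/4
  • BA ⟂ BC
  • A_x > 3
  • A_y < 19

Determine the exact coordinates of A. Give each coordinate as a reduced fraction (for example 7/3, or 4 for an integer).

A = (11, 6)

1. A_x = 11  [[BA ⟂ BC ⇒ 39/2x+12y-573/2=0] ∩ [|A−(3, 19)|²=233]]
2. A_y = 6  [[BA ⟂ BC ⇒ 39/2x+12y-573/2=0] ∩ [|A−(3, 19)|²=233]]
   so A = (11, 6)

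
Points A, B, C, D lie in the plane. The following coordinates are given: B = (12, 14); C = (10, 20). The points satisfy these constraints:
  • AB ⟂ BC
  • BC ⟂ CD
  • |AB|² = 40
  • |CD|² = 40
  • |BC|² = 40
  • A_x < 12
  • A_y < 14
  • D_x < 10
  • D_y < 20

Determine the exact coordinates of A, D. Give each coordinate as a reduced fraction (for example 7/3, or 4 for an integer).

1. A_x = 6  [[AB ⟂ BC ⇒ 2x-6y+60=0] ∩ [|A−(12, 14)|²=40]]
2. A_y = 12  [[AB ⟂ BC ⇒ 2x-6y+60=0] ∩ [|A−(12, 14)|²=40]]
   so A = (6, 12)
3. D_x = 4  [[BC ⟂ CD ⇒ -2x+6y-100=0] ∩ [|D−(10, 20)|²=40]]
4. D_y = 18  [[BC ⟂ CD ⇒ -2x+6y-100=0] ∩ [|D−(10, 20)|²=40]]
   so D = (4, 18)

A = (6, 12)
D = (4, 18)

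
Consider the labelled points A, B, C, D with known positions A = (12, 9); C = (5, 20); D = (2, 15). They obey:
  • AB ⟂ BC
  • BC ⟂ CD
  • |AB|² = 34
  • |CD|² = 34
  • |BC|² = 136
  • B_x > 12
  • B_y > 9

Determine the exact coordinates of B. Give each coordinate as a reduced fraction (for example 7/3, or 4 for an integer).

1. B_x = 15  [[BC ⟂ CD ⇒ 3x+5y-115=0] ∩ [|B−(12, 9)|²=34]]
2. B_y = 14  [[BC ⟂ CD ⇒ 3x+5y-115=0] ∩ [|B−(12, 9)|²=34]]
   so B = (15, 14)

B = (15, 14)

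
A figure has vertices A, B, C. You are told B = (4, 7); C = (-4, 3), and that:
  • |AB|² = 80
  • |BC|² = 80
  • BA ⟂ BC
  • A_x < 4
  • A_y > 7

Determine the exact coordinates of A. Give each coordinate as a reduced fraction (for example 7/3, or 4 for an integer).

1. A_x = 0  [[BA ⟂ BC ⇒ -8x-4y+60=0] ∩ [|A−(4, 7)|²=80]]
2. A_y = 15  [[BA ⟂ BC ⇒ -8x-4y+60=0] ∩ [|A−(4, 7)|²=80]]
   so A = (0, 15)

A = (0, 15)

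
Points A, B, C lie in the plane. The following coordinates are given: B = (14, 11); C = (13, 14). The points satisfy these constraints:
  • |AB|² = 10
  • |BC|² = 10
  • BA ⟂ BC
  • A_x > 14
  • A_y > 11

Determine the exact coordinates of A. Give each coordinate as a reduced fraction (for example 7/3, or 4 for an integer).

1. A_x = 17  [[BA ⟂ BC ⇒ -1x+3y-19=0] ∩ [|A−(14, 11)|²=10]]
2. A_y = 12  [[BA ⟂ BC ⇒ -1x+3y-19=0] ∩ [|A−(14, 11)|²=10]]
   so A = (17, 12)

A = (17, 12)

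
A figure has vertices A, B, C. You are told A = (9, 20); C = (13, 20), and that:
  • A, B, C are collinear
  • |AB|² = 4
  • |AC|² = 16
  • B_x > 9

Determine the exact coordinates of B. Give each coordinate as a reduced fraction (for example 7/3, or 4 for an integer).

B = (11, 20)

1. B_x = 11  [[A, B, C are collinear ⇒ -4y+80=0] ∩ [|B−(9, 20)|²=4]]
2. B_y = 20  [[A, B, C are collinear ⇒ -4y+80=0] ∩ [|B−(9, 20)|²=4]]
   so B = (11, 20)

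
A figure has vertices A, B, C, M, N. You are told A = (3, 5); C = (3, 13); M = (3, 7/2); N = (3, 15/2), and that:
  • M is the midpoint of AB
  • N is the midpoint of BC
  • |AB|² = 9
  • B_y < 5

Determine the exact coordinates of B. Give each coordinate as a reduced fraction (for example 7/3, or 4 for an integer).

1. B_x = 3  [B = 2·M−A = 2·(3, 7/2)−(3, 5)]
2. B_y = 2  [B = 2·M−A = 2·(3, 7/2)−(3, 5)]
   so B = (3, 2)

B = (3, 2)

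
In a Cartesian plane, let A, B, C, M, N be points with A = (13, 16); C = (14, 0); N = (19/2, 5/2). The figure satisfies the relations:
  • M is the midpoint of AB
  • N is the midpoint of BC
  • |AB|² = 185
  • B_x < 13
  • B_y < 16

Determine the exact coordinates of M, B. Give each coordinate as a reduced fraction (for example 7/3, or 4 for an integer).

1. B_x = 5  [B = 2·N−C = 2·(19/2, 5/2)−(14, 0)]
2. B_y = 5  [B = 2·N−C = 2·(19/2, 5/2)−(14, 0)]
   so B = (5, 5)
3. M_x = 9  [2·M = A+B = (13, 16)+(5, 5)]
4. M_y = 21/2  [2·M = A+B = (13, 16)+(5, 5)]
   so M = (9, 21/2)

M = (9, 21/2)
B = (5, 5)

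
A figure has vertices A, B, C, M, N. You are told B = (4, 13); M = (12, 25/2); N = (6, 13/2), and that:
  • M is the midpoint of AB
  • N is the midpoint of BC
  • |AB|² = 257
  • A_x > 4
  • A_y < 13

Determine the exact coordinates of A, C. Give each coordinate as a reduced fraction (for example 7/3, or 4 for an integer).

1. A_x = 20  [A = 2·M−B = 2·(12, 25/2)−(4, 13)]
2. A_y = 12  [A = 2·M−B = 2·(12, 25/2)−(4, 13)]
   so A = (20, 12)
3. C_x = 8  [C = 2·N−B = 2·(6, 13/2)−(4, 13)]
4. C_y = 0  [C = 2·N−B = 2·(6, 13/2)−(4, 13)]
   so C = (8, 0)

A = (20, 12)
C = (8, 0)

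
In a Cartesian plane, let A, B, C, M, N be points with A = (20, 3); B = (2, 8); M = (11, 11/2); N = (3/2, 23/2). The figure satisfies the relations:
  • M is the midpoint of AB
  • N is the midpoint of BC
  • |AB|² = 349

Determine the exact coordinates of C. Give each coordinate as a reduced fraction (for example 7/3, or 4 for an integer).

C = (1, 15)

1. C_x = 1  [C = 2·N−B = 2·(3/2, 23/2)−(2, 8)]
2. C_y = 15  [C = 2·N−B = 2·(3/2, 23/2)−(2, 8)]
   so C = (1, 15)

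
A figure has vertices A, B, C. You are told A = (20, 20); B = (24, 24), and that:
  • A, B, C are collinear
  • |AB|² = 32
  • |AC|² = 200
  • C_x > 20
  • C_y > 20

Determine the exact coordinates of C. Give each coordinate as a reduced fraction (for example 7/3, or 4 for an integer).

C = (30, 30)

1. C_x = 30  [[A, B, C are collinear ⇒ -4x+4y=0] ∩ [|C−(20, 20)|²=200]]
2. C_y = 30  [[A, B, C are collinear ⇒ -4x+4y=0] ∩ [|C−(20, 20)|²=200]]
   so C = (30, 30)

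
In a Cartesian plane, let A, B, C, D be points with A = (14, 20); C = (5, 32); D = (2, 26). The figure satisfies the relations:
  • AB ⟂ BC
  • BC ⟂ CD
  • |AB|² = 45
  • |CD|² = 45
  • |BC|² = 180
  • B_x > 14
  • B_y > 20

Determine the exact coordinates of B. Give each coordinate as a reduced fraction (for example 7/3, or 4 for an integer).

B = (17, 26)

1. B_x = 17  [[BC ⟂ CD ⇒ 3x+6y-207=0] ∩ [|B−(14, 20)|²=45]]
2. B_y = 26  [[BC ⟂ CD ⇒ 3x+6y-207=0] ∩ [|B−(14, 20)|²=45]]
   so B = (17, 26)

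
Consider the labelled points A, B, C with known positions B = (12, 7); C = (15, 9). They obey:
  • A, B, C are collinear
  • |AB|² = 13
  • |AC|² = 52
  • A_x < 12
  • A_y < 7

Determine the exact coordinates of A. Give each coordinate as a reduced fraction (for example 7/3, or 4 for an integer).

A = (9, 5)

1. A_x = 9  [[A, B, C are collinear ⇒ -2x+3y+3=0] ∩ [|A−(12, 7)|²=13]]
2. A_y = 5  [[A, B, C are collinear ⇒ -2x+3y+3=0] ∩ [|A−(12, 7)|²=13]]
   so A = (9, 5)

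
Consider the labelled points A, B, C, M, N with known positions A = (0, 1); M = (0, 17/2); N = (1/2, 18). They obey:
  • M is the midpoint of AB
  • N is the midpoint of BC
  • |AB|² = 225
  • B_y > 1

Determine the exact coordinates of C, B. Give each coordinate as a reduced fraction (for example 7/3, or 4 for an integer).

1. B_x = 0  [B = 2·M−A = 2·(0, 17/2)−(0, 1)]
2. B_y = 16  [B = 2·M−A = 2·(0, 17/2)−(0, 1)]
   so B = (0, 16)
3. C_x = 1  [C = 2·N−B = 2·(1/2, 18)−(0, 16)]
4. C_y = 20  [C = 2·N−B = 2·(1/2, 18)−(0, 16)]
   so C = (1, 20)

C = (1, 20)
B = (0, 16)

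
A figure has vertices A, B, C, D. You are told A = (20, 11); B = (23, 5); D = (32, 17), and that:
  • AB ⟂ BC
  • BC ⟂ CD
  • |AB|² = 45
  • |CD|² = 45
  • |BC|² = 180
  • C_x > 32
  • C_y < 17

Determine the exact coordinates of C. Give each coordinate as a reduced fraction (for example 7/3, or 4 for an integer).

1. C_x = 35  [[AB ⟂ BC ⇒ 3x-6y-39=0] ∩ [|C−(32, 17)|²=45]]
2. C_y = 11  [[AB ⟂ BC ⇒ 3x-6y-39=0] ∩ [|C−(32, 17)|²=45]]
   so C = (35, 11)

C = (35, 11)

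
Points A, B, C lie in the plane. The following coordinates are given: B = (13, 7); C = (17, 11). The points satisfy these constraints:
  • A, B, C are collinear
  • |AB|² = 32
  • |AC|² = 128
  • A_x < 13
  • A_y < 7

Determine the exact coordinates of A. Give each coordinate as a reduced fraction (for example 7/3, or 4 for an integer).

1. A_x = 9  [[A, B, C are collinear ⇒ -4x+4y+24=0] ∩ [|A−(13, 7)|²=32]]
2. A_y = 3  [[A, B, C are collinear ⇒ -4x+4y+24=0] ∩ [|A−(13, 7)|²=32]]
   so A = (9, 3)

A = (9, 3)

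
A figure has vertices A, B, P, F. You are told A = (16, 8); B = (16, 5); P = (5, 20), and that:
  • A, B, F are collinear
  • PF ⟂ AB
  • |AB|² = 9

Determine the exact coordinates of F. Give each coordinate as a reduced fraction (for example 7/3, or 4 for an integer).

1. F_x = 16  [[A, B, F are collinear ⇒ 3x-48=0] ∩ [PF ⟂ AB ⇒ -3y+60=0]]
2. F_y = 20  [[A, B, F are collinear ⇒ 3x-48=0] ∩ [PF ⟂ AB ⇒ -3y+60=0]]
   so F = (16, 20)

F = (16, 20)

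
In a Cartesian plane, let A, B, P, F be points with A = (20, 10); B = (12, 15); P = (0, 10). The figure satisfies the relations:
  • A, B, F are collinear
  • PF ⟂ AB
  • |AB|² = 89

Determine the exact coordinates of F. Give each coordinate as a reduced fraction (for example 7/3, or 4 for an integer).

1. F_x = 500/89  [[A, B, F are collinear ⇒ -5x-8y+180=0] ∩ [PF ⟂ AB ⇒ -8x+5y-50=0]]
2. F_y = 1690/89  [[A, B, F are collinear ⇒ -5x-8y+180=0] ∩ [PF ⟂ AB ⇒ -8x+5y-50=0]]
   so F = (500/89, 1690/89)

F = (500/89, 1690/89)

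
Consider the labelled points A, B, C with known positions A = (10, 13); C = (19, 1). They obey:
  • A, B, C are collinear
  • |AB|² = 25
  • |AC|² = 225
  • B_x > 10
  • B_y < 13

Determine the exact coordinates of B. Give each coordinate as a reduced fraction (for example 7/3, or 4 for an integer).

1. B_x = 13  [[A, B, C are collinear ⇒ -12x-9y+237=0] ∩ [|B−(10, 13)|²=25]]
2. B_y = 9  [[A, B, C are collinear ⇒ -12x-9y+237=0] ∩ [|B−(10, 13)|²=25]]
   so B = (13, 9)

B = (13, 9)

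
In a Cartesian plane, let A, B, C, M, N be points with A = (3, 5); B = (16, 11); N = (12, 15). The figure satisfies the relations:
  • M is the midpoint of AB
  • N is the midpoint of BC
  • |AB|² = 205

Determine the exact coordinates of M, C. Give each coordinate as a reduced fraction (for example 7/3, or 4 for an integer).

M = (19/2, 8)
C = (8, 19)

1. M_x = 19/2  [2·M = A+B = (3, 5)+(16, 11)]
2. M_y = 8  [2·M = A+B = (3, 5)+(16, 11)]
   so M = (19/2, 8)
3. C_x = 8  [C = 2·N−B = 2·(12, 15)−(16, 11)]
4. C_y = 19  [C = 2·N−B = 2·(12, 15)−(16, 11)]
   so C = (8, 19)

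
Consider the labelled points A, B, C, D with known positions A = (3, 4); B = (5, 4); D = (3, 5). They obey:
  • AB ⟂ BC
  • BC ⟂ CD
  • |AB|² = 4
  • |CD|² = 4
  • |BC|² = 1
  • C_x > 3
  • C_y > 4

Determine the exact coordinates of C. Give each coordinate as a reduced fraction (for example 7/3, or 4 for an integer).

C = (5, 5)

1. C_x = 5  [[AB ⟂ BC ⇒ 2x-10=0] ∩ [|C−(3, 5)|²=4]]
2. C_y = 5  [[AB ⟂ BC ⇒ 2x-10=0] ∩ [|C−(3, 5)|²=4]]
   so C = (5, 5)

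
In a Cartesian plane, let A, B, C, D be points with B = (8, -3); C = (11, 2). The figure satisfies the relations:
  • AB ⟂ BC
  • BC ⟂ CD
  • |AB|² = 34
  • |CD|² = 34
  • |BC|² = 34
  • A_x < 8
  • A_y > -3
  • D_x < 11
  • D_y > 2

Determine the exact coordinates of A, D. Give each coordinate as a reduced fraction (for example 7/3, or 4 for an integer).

A = (3, 0)
D = (6, 5)

1. A_x = 3  [[AB ⟂ BC ⇒ -3x-5y+9=0] ∩ [|A−(8, -3)|²=34]]
2. A_y = 0  [[AB ⟂ BC ⇒ -3x-5y+9=0] ∩ [|A−(8, -3)|²=34]]
   so A = (3, 0)
3. D_x = 6  [[BC ⟂ CD ⇒ 3x+5y-43=0] ∩ [|D−(11, 2)|²=34]]
4. D_y = 5  [[BC ⟂ CD ⇒ 3x+5y-43=0] ∩ [|D−(11, 2)|²=34]]
   so D = (6, 5)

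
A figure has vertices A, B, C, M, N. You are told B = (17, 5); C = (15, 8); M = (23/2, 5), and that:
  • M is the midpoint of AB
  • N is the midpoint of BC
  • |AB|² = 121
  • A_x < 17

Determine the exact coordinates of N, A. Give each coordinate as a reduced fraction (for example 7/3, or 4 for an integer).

N = (16, 13/2)
A = (6, 5)

1. A_x = 6  [A = 2·M−B = 2·(23/2, 5)−(17, 5)]
2. A_y = 5  [A = 2·M−B = 2·(23/2, 5)−(17, 5)]
   so A = (6, 5)
3. N_x = 16  [2·N = B+C = (17, 5)+(15, 8)]
4. N_y = 13/2  [2·N = B+C = (17, 5)+(15, 8)]
   so N = (16, 13/2)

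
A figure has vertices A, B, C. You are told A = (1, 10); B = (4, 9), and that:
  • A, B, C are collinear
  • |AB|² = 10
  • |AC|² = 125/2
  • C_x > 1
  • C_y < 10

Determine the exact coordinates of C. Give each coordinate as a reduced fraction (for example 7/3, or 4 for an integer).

1. C_x = 17/2  [[A, B, C are collinear ⇒ 1x+3y-31=0] ∩ [|C−(1, 10)|²=125/2]]
2. C_y = 15/2  [[A, B, C are collinear ⇒ 1x+3y-31=0] ∩ [|C−(1, 10)|²=125/2]]
   so C = (17/2, 15/2)

C = (17/2, 15/2)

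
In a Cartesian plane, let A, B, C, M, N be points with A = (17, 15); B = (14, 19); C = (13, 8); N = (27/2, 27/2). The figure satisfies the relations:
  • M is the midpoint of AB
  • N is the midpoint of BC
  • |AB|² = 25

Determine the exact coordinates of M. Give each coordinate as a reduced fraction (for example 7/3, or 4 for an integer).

M = (31/2, 17)

1. M_x = 31/2  [2·M = A+B = (17, 15)+(14, 19)]
2. M_y = 17  [2·M = A+B = (17, 15)+(14, 19)]
   so M = (31/2, 17)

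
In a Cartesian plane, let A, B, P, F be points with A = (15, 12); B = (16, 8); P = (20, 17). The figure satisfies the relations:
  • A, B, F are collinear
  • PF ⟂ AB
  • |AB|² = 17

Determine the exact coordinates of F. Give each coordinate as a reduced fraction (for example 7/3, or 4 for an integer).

1. F_x = 240/17  [[A, B, F are collinear ⇒ 4x+1y-72=0] ∩ [PF ⟂ AB ⇒ 1x-4y+48=0]]
2. F_y = 264/17  [[A, B, F are collinear ⇒ 4x+1y-72=0] ∩ [PF ⟂ AB ⇒ 1x-4y+48=0]]
   so F = (240/17, 264/17)

F = (240/17, 264/17)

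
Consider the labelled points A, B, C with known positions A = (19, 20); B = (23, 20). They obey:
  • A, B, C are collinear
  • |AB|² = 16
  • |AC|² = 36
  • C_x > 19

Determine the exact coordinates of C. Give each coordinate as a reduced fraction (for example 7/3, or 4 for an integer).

1. C_x = 25  [[A, B, C are collinear ⇒ 4y-80=0] ∩ [|C−(19, 20)|²=36]]
2. C_y = 20  [[A, B, C are collinear ⇒ 4y-80=0] ∩ [|C−(19, 20)|²=36]]
   so C = (25, 20)

C = (25, 20)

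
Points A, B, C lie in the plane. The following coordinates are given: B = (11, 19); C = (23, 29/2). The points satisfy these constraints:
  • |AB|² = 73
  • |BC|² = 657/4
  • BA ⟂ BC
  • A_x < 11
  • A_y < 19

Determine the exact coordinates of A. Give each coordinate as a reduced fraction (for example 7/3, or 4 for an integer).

A = (8, 11)

1. A_x = 8  [[BA ⟂ BC ⇒ 12x-9/2y-93/2=0] ∩ [|A−(11, 19)|²=73]]
2. A_y = 11  [[BA ⟂ BC ⇒ 12x-9/2y-93/2=0] ∩ [|A−(11, 19)|²=73]]
   so A = (8, 11)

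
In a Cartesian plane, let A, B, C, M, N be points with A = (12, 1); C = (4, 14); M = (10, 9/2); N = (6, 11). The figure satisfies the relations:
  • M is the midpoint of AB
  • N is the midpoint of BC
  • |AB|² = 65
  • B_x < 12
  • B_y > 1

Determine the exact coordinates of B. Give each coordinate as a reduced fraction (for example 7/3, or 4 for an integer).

B = (8, 8)

1. B_x = 8  [B = 2·M−A = 2·(10, 9/2)−(12, 1)]
2. B_y = 8  [B = 2·M−A = 2·(10, 9/2)−(12, 1)]
   so B = (8, 8)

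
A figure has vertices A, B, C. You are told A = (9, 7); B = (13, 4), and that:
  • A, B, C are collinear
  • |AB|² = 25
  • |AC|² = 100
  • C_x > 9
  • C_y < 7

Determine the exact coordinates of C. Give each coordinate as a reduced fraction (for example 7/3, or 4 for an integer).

C = (17, 1)

1. C_x = 17  [[A, B, C are collinear ⇒ 3x+4y-55=0] ∩ [|C−(9, 7)|²=100]]
2. C_y = 1  [[A, B, C are collinear ⇒ 3x+4y-55=0] ∩ [|C−(9, 7)|²=100]]
   so C = (17, 1)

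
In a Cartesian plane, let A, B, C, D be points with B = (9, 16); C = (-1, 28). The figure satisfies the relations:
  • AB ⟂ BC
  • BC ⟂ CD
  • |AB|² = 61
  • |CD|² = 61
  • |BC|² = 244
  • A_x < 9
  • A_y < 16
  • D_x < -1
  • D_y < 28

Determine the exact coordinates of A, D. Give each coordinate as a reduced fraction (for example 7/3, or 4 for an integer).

A = (3, 11)
D = (-7, 23)

1. A_x = 3  [[AB ⟂ BC ⇒ 10x-12y+102=0] ∩ [|A−(9, 16)|²=61]]
2. A_y = 11  [[AB ⟂ BC ⇒ 10x-12y+102=0] ∩ [|A−(9, 16)|²=61]]
   so A = (3, 11)
3. D_x = -7  [[BC ⟂ CD ⇒ -10x+12y-346=0] ∩ [|D−(-1, 28)|²=61]]
4. D_y = 23  [[BC ⟂ CD ⇒ -10x+12y-346=0] ∩ [|D−(-1, 28)|²=61]]
   so D = (-7, 23)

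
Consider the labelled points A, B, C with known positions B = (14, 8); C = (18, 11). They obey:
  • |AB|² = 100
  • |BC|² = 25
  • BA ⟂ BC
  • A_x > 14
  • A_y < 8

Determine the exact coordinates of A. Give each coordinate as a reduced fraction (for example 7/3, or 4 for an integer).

A = (20, 0)

1. A_x = 20  [[BA ⟂ BC ⇒ 4x+3y-80=0] ∩ [|A−(14, 8)|²=100]]
2. A_y = 0  [[BA ⟂ BC ⇒ 4x+3y-80=0] ∩ [|A−(14, 8)|²=100]]
   so A = (20, 0)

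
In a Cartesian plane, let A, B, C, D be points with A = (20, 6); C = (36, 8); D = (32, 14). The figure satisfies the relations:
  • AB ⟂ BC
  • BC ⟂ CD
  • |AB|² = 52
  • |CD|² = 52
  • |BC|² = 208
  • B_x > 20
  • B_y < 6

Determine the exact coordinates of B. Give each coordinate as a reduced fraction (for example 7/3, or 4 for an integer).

B = (24, 0)

1. B_x = 24  [[BC ⟂ CD ⇒ 4x-6y-96=0] ∩ [|B−(20, 6)|²=52]]
2. B_y = 0  [[BC ⟂ CD ⇒ 4x-6y-96=0] ∩ [|B−(20, 6)|²=52]]
   so B = (24, 0)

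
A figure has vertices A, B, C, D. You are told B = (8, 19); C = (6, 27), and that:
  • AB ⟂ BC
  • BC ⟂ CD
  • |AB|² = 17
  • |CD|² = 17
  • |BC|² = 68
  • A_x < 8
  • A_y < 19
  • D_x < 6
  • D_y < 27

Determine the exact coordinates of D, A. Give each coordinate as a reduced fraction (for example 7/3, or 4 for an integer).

1. D_x = 2  [[BC ⟂ CD ⇒ -2x+8y-204=0] ∩ [|D−(6, 27)|²=17]]
2. D_y = 26  [[BC ⟂ CD ⇒ -2x+8y-204=0] ∩ [|D−(6, 27)|²=17]]
   so D = (2, 26)
3. A_x = 4  [[AB ⟂ BC ⇒ 2x-8y+136=0] ∩ [|A−(8, 19)|²=17]]
4. A_y = 18  [[AB ⟂ BC ⇒ 2x-8y+136=0] ∩ [|A−(8, 19)|²=17]]
   so A = (4, 18)

D = (2, 26)
A = (4, 18)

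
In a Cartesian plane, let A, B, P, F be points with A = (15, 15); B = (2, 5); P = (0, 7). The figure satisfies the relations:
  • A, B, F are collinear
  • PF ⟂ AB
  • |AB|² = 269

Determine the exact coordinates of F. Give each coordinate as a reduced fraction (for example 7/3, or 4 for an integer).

F = (460/269, 1285/269)

1. F_x = 460/269  [[A, B, F are collinear ⇒ 10x-13y+45=0] ∩ [PF ⟂ AB ⇒ -13x-10y+70=0]]
2. F_y = 1285/269  [[A, B, F are collinear ⇒ 10x-13y+45=0] ∩ [PF ⟂ AB ⇒ -13x-10y+70=0]]
   so F = (460/269, 1285/269)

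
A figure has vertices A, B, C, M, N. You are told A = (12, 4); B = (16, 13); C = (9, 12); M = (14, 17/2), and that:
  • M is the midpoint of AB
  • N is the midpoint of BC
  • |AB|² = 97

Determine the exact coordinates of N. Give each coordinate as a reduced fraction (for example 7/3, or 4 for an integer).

N = (25/2, 25/2)

1. N_x = 25/2  [2·N = B+C = (16, 13)+(9, 12)]
2. N_y = 25/2  [2·N = B+C = (16, 13)+(9, 12)]
   so N = (25/2, 25/2)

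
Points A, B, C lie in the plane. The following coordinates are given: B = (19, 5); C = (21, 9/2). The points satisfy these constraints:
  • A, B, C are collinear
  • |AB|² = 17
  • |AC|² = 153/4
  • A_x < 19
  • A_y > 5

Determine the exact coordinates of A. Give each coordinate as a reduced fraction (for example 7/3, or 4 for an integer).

1. A_x = 15  [[A, B, C are collinear ⇒ 1/2x+2y-39/2=0] ∩ [|A−(19, 5)|²=17]]
2. A_y = 6  [[A, B, C are collinear ⇒ 1/2x+2y-39/2=0] ∩ [|A−(19, 5)|²=17]]
   so A = (15, 6)

A = (15, 6)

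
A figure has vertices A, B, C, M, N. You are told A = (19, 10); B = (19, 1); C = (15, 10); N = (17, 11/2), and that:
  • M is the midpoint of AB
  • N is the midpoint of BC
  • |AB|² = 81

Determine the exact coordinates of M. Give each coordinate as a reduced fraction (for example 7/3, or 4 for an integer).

M = (19, 11/2)

1. M_x = 19  [2·M = A+B = (19, 10)+(19, 1)]
2. M_y = 11/2  [2·M = A+B = (19, 10)+(19, 1)]
   so M = (19, 11/2)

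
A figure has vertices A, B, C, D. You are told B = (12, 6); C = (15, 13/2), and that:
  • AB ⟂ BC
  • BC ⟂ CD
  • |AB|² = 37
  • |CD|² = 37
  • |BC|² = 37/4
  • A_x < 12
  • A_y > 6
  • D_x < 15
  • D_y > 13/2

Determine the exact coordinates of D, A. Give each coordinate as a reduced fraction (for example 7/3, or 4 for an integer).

D = (14, 25/2)
A = (11, 12)

1. D_x = 14  [[BC ⟂ CD ⇒ 3x+1/2y-193/4=0] ∩ [|D−(15, 13/2)|²=37]]
2. D_y = 25/2  [[BC ⟂ CD ⇒ 3x+1/2y-193/4=0] ∩ [|D−(15, 13/2)|²=37]]
   so D = (14, 25/2)
3. A_x = 11  [[AB ⟂ BC ⇒ -3x-1/2y+39=0] ∩ [|A−(12, 6)|²=37]]
4. A_y = 12  [[AB ⟂ BC ⇒ -3x-1/2y+39=0] ∩ [|A−(12, 6)|²=37]]
   so A = (11, 12)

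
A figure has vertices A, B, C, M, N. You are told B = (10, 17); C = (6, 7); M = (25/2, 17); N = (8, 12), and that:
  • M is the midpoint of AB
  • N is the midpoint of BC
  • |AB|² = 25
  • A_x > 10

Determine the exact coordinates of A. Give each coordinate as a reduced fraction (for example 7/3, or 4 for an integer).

A = (15, 17)

1. A_x = 15  [A = 2·M−B = 2·(25/2, 17)−(10, 17)]
2. A_y = 17  [A = 2·M−B = 2·(25/2, 17)−(10, 17)]
   so A = (15, 17)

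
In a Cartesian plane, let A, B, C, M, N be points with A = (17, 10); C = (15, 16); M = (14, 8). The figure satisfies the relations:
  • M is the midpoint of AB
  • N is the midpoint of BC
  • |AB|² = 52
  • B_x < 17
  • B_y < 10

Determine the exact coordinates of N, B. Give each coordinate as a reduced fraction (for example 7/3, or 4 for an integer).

N = (13, 11)
B = (11, 6)

1. B_x = 11  [B = 2·M−A = 2·(14, 8)−(17, 10)]
2. B_y = 6  [B = 2·M−A = 2·(14, 8)−(17, 10)]
   so B = (11, 6)
3. N_x = 13  [2·N = B+C = (11, 6)+(15, 16)]
4. N_y = 11  [2·N = B+C = (11, 6)+(15, 16)]
   so N = (13, 11)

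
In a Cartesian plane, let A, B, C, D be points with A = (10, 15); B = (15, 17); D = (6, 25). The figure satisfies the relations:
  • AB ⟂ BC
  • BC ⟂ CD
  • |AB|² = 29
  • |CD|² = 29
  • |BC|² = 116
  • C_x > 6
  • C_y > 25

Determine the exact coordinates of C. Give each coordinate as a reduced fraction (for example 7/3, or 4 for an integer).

1. C_x = 11  [[AB ⟂ BC ⇒ 5x+2y-109=0] ∩ [|C−(6, 25)|²=29]]
2. C_y = 27  [[AB ⟂ BC ⇒ 5x+2y-109=0] ∩ [|C−(6, 25)|²=29]]
   so C = (11, 27)

C = (11, 27)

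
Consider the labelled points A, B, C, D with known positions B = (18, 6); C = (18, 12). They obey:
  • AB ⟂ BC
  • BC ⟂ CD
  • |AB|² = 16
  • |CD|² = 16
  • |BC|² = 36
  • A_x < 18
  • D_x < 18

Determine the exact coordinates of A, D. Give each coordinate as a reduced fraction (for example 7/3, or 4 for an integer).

1. A_x = 14  [[AB ⟂ BC ⇒ -6y+36=0] ∩ [|A−(18, 6)|²=16]]
2. A_y = 6  [[AB ⟂ BC ⇒ -6y+36=0] ∩ [|A−(18, 6)|²=16]]
   so A = (14, 6)
3. D_x = 14  [[BC ⟂ CD ⇒ 6y-72=0] ∩ [|D−(18, 12)|²=16]]
4. D_y = 12  [[BC ⟂ CD ⇒ 6y-72=0] ∩ [|D−(18, 12)|²=16]]
   so D = (14, 12)

A = (14, 6)
D = (14, 12)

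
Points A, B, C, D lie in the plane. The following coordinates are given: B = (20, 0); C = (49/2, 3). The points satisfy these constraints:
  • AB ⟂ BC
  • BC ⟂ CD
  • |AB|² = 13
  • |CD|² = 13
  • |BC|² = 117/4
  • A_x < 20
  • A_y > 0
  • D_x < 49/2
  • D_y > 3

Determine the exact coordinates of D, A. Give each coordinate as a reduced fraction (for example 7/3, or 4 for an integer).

D = (45/2, 6)
A = (18, 3)

1. D_x = 45/2  [[BC ⟂ CD ⇒ 9/2x+3y-477/4=0] ∩ [|D−(49/2, 3)|²=13]]
2. D_y = 6  [[BC ⟂ CD ⇒ 9/2x+3y-477/4=0] ∩ [|D−(49/2, 3)|²=13]]
   so D = (45/2, 6)
3. A_x = 18  [[AB ⟂ BC ⇒ -9/2x-3y+90=0] ∩ [|A−(20, 0)|²=13]]
4. A_y = 3  [[AB ⟂ BC ⇒ -9/2x-3y+90=0] ∩ [|A−(20, 0)|²=13]]
   so A = (18, 3)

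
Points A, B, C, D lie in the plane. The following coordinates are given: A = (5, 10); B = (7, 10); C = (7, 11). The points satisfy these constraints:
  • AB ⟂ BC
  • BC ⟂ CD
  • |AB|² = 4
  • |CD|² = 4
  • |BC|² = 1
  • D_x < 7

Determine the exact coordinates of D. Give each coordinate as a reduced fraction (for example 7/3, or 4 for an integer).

D = (5, 11)

1. D_x = 5  [[BC ⟂ CD ⇒ 1y-11=0] ∩ [|D−(7, 11)|²=4]]
2. D_y = 11  [[BC ⟂ CD ⇒ 1y-11=0] ∩ [|D−(7, 11)|²=4]]
   so D = (5, 11)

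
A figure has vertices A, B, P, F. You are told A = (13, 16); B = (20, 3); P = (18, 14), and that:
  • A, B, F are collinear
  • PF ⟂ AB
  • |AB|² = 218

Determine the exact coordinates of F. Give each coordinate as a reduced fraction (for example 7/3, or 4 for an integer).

F = (3261/218, 2695/218)

1. F_x = 3261/218  [[A, B, F are collinear ⇒ 13x+7y-281=0] ∩ [PF ⟂ AB ⇒ 7x-13y+56=0]]
2. F_y = 2695/218  [[A, B, F are collinear ⇒ 13x+7y-281=0] ∩ [PF ⟂ AB ⇒ 7x-13y+56=0]]
   so F = (3261/218, 2695/218)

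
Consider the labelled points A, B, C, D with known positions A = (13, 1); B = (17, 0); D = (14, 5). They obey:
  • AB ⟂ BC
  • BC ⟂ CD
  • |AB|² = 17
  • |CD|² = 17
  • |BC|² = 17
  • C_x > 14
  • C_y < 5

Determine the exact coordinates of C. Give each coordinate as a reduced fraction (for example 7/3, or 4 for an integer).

C = (18, 4)

1. C_x = 18  [[AB ⟂ BC ⇒ 4x-1y-68=0] ∩ [|C−(14, 5)|²=17]]
2. C_y = 4  [[AB ⟂ BC ⇒ 4x-1y-68=0] ∩ [|C−(14, 5)|²=17]]
   so C = (18, 4)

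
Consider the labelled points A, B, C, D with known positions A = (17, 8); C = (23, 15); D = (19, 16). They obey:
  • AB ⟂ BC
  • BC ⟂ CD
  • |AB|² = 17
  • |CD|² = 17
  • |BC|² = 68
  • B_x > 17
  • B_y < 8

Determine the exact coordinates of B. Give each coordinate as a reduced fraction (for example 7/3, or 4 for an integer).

1. B_x = 21  [[BC ⟂ CD ⇒ 4x-1y-77=0] ∩ [|B−(17, 8)|²=17]]
2. B_y = 7  [[BC ⟂ CD ⇒ 4x-1y-77=0] ∩ [|B−(17, 8)|²=17]]
   so B = (21, 7)

B = (21, 7)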